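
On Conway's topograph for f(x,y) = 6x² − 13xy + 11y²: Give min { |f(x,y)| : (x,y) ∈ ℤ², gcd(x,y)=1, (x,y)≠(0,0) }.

translate: b→-1 (≡-13 mod 12), so (6,-13,11)→(6,-1,4)
flip: (6,-1,4)→(4,1,6)
reduced (well bottom): (4,1,6) with a≤c, −a<b≤a
well minimum = a = 4

4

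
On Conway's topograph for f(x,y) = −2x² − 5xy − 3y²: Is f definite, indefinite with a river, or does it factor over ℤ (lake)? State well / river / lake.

D = b²−4ac = (-5)² − 4·(-2)·(-3) = 1
D = 1² is a perfect square ⇒ form factors over ℤ ⇒ lakes

lake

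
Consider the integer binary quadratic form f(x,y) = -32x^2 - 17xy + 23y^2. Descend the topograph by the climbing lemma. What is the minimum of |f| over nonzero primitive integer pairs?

descent: ρ → (23,17,-32)  [lands on river]
river: ρ → (-32,47,8)
river: ρ → (8,49,-26)
river: ρ → (-26,55,2)
river: ρ → (2,53,-53)
river: ρ → (-53,53,2)
river: ρ → (2,55,-26)
river: ρ → (-26,49,8)
river: ρ → (8,47,-32)
river: ρ → (-32,17,23)
river: ρ → (23,29,-26)
river: ρ → (-26,23,26)
river: ρ → (26,29,-23)
river: ρ → (-23,17,32)
river: ρ → (32,47,-8)
river: ρ → (-8,49,26)
river: ρ → (26,55,-2)
river: ρ → (-2,53,53)
river: ρ → (53,53,-2)
river: ρ → (-2,55,26)
river: ρ → (26,49,-8)
river: ρ → (-8,47,32)
river: ρ → (32,17,-23)
river: ρ → (-23,29,26)
river: ρ → (26,23,-26)
river: ρ → (-26,29,23)
closes: descent 1, river 26
min |a| on river = 2

2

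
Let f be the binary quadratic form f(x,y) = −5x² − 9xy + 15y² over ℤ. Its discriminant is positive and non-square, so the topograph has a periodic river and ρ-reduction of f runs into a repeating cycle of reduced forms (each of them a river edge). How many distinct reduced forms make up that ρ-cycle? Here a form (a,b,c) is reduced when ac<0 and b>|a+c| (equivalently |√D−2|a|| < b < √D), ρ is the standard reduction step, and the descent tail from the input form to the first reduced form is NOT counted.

D = 381, ⌊√D⌋ = 19
descent: ρ → (15,9,-5)
descent: ρ → (-5,11,13)  [lands on river]
river: ρ → (13,15,-3)
river: ρ → (-3,15,13)
river: ρ → (13,11,-5)
river: ρ → (-5,19,1)
river: ρ → (1,19,-5)
ρ-cycle length = 6 (tail of 2 descent steps not counted)

6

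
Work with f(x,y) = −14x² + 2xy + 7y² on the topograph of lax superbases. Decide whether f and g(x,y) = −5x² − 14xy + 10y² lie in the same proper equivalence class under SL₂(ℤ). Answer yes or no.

D₁ = 396, D₂ = 396
river cycle of f (length 4): (7, 12, -9), (-9, 6, 10), (10, 14, -5), (-5, 16, 7)
river cycle of g (length 4): (10, 14, -5), (-5, 16, 7), (7, 12, -9), (-9, 6, 10)
cycles coincide ⇒ equivalent

yes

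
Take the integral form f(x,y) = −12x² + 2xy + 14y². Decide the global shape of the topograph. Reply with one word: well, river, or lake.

D = b²−4ac = 2² − 4·(-12)·14 = 676
D = 26² is a perfect square ⇒ form factors over ℤ ⇒ lakes

lake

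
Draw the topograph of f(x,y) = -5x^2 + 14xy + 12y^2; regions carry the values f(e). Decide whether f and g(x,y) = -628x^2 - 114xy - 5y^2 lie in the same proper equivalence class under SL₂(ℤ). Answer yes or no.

D₁ = 436, D₂ = 436
river cycle of f (length 30): (12, 10, -7), (-7, 18, 4), (4, 14, -15), (-15, 16, 3), (3, 20, -3), (-3, 16, 15), (15, 14, -4), (-4, 18, 7), (7, 10, -12), (-12, 14, 5), … (20 more)
river cycle of g (length 30): (-5, 14, 12), (12, 10, -7), (-7, 18, 4), (4, 14, -15), (-15, 16, 3), (3, 20, -3), (-3, 16, 15), (15, 14, -4), (-4, 18, 7), (7, 10, -12), … (20 more)
cycles coincide ⇒ equivalent

yes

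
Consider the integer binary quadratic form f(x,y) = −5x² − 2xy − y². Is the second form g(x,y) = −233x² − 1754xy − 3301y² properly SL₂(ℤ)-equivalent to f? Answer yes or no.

D₁ = -16, D₂ = -16
f is negative-definite; reduce −f:
−f: flip: (5,2,1)→(1,-2,5)
−f: translate: b→0 (≡-2 mod 2), so (1,-2,5)→(1,0,4)
−f: reduced (well bottom): (1,0,4) with a≤c, −a<b≤a
flip sign back: reduced form of f is (-1,0,-4)
g is negative-definite; reduce −g:
−g: translate: b→-110 (≡1754 mod 466), so (233,1754,3301)→(233,-110,13)
−g: flip: (233,-110,13)→(13,110,233)
−g: translate: b→6 (≡110 mod 26), so (13,110,233)→(13,6,1)
−g: flip: (13,6,1)→(1,-6,13)
−g: translate: b→0 (≡-6 mod 2), so (1,-6,13)→(1,0,4)
−g: reduced (well bottom): (1,0,4) with a≤c, −a<b≤a
flip sign back: reduced form of g is (-1,0,-4)
reduced forms (-1, 0, -4) vs (-1, 0, -4) ⇒ equivalent

yes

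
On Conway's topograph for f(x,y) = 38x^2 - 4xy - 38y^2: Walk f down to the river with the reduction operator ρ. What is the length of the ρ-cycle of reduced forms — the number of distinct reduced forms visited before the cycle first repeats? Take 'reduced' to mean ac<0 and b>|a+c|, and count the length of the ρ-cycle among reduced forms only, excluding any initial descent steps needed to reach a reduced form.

D = 5792, ⌊√D⌋ = 76
descent: ρ → (-38,4,38)  [lands on river]
river: ρ → (38,72,-4)
river: ρ → (-4,72,38)
river: ρ → (38,4,-38)
river: ρ → (-38,72,4)
river: ρ → (4,72,-38)
ρ-cycle length = 6 (tail of 1 descent step not counted)

6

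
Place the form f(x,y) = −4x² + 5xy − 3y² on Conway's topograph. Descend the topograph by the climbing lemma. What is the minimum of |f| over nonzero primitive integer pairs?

translate: b→3 (≡-5 mod 8), so (4,-5,3)→(4,3,2)
flip: (4,3,2)→(2,-3,4)
translate: b→1 (≡-3 mod 4), so (2,-3,4)→(2,1,3)
reduced (well bottom): (2,1,3) with a≤c, −a<b≤a
well minimum |f| = |-2| = 2 (negative-definite)

2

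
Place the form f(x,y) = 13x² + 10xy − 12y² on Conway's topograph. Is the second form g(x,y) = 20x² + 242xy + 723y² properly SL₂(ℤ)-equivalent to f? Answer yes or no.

D₁ = 724, D₂ = 724
river cycle of f (length 42): (-12, 14, 11), (11, 8, -15), (-15, 22, 4), (4, 26, -3), (-3, 22, 20), (20, 18, -5), (-5, 22, 12), (12, 26, -1), (-1, 26, 12), (12, 22, -5), … (32 more)
river cycle of g (length 42): (-9, 16, 13), (13, 10, -12), (-12, 14, 11), (11, 8, -15), (-15, 22, 4), (4, 26, -3), (-3, 22, 20), (20, 18, -5), (-5, 22, 12), (12, 26, -1), … (32 more)
cycles coincide ⇒ equivalent

yes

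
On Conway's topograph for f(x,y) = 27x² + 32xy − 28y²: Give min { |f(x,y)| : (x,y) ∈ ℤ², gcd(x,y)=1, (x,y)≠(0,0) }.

river: ρ → (-28,24,31)
river: ρ → (31,38,-21)
river: ρ → (-21,46,23)
river: ρ → (23,46,-21)
river: ρ → (-21,38,31)
river: ρ → (31,24,-28)
river: ρ → (-28,32,27)
river: ρ → (27,22,-33)
river: ρ → (-33,44,16)
river: ρ → (16,52,-21)
river: ρ → (-21,32,36)
river: ρ → (36,40,-17)
river: ρ → (-17,62,3)
river: ρ → (3,58,-57)
river: ρ → (-57,56,4)
river: ρ → (4,56,-57)
river: ρ → (-57,58,3)
river: ρ → (3,62,-17)
river: ρ → (-17,40,36)
river: ρ → (36,32,-21)
river: ρ → (-21,52,16)
river: ρ → (16,44,-33)
river: ρ → (-33,22,27)
river: ρ → (27,32,-28)
closes: descent 0, river 24
min |a| on river = 3

3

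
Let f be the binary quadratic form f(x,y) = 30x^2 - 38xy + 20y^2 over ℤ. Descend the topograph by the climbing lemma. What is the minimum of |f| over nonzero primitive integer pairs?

translate: b→22 (≡-38 mod 60), so (30,-38,20)→(30,22,12)
flip: (30,22,12)→(12,-22,30)
translate: b→2 (≡-22 mod 24), so (12,-22,30)→(12,2,20)
reduced (well bottom): (12,2,20) with a≤c, −a<b≤a
well minimum = a = 12

12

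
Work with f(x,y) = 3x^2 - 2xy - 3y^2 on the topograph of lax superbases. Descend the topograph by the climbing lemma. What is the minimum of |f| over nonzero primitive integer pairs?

descent: ρ → (-3,2,3)  [lands on river]
river: ρ → (3,4,-2)
river: ρ → (-2,4,3)
river: ρ → (3,2,-3)
river: ρ → (-3,4,2)
river: ρ → (2,4,-3)
closes: descent 1, river 6
min |a| on river = 2

2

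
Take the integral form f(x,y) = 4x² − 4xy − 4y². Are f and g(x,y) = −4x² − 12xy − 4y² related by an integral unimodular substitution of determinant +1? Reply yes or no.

D₁ = 80, D₂ = 80
river cycle of f (length 2): (-4, 4, 4), (4, 4, -4)
river cycle of g (length 2): (-4, 4, 4), (4, 4, -4)
cycles coincide ⇒ equivalent

yes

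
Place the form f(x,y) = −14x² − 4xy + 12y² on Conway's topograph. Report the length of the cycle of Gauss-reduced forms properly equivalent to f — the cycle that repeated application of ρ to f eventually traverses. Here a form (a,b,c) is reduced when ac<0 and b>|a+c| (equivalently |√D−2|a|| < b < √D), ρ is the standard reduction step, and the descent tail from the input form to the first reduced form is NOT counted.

D = 688, ⌊√D⌋ = 26
descent: ρ → (12,4,-14)  [lands on river]
river: ρ → (-14,24,2)
river: ρ → (2,24,-14)
river: ρ → (-14,4,12)
river: ρ → (12,20,-6)
river: ρ → (-6,16,18)
river: ρ → (18,20,-4)
river: ρ → (-4,20,18)
river: ρ → (18,16,-6)
river: ρ → (-6,20,12)
ρ-cycle length = 10 (tail of 1 descent step not counted)

10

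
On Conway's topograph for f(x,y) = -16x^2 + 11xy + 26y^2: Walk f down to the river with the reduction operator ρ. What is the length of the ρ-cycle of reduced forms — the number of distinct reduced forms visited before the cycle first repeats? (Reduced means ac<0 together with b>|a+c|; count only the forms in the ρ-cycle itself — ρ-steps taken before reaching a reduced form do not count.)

D = 1785, ⌊√D⌋ = 42
river: ρ → (26,41,-1)
river: ρ → (-1,41,26)
river: ρ → (26,11,-16)
river: ρ → (-16,21,21)
river: ρ → (21,21,-16)
river: ρ → (-16,11,26)
ρ-cycle length = 6 (tail of 0 descent steps not counted)

6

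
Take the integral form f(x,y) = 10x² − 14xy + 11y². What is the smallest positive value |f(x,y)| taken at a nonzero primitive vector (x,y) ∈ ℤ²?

translate: b→6 (≡-14 mod 20), so (10,-14,11)→(10,6,7)
flip: (10,6,7)→(7,-6,10)
reduced (well bottom): (7,-6,10) with a≤c, −a<b≤a
well minimum = a = 7

7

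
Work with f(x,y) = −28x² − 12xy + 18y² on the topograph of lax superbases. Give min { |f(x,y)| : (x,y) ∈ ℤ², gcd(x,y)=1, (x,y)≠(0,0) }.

descent: ρ → (18,12,-28)  [lands on river]
river: ρ → (-28,44,2)
river: ρ → (2,44,-28)
river: ρ → (-28,12,18)
river: ρ → (18,24,-22)
river: ρ → (-22,20,20)
river: ρ → (20,20,-22)
river: ρ → (-22,24,18)
closes: descent 1, river 8
min |a| on river = 2

2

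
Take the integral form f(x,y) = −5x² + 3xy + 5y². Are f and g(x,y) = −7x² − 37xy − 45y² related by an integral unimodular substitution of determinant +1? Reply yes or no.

D₁ = 109, D₂ = 109
river cycle of f (length 14): (5, 7, -3), (-3, 5, 7), (7, 9, -1), (-1, 9, 7), (7, 5, -3), (-3, 7, 5), (5, 3, -5), (-5, 7, 3), (3, 5, -7), (-7, 9, 1), … (4 more)
river cycle of g (length 14): (-7, 5, 3), (3, 7, -5), (-5, 3, 5), (5, 7, -3), (-3, 5, 7), (7, 9, -1), (-1, 9, 7), (7, 5, -3), (-3, 7, 5), (5, 3, -5), … (4 more)
cycles coincide ⇒ equivalent

yes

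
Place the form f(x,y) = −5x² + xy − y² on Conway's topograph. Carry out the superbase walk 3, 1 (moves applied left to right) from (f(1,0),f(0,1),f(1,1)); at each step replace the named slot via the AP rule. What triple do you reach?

start (-5,-1,-5) = (f(1,0),f(0,1),f(1,1))
replace slot 3: 2·((-5)+(-1)) − (-5) = -7 → (-5,-1,-7)
replace slot 1: 2·((-1)+(-7)) − (-5) = -11 → (-11,-1,-7)

-11,-1,-7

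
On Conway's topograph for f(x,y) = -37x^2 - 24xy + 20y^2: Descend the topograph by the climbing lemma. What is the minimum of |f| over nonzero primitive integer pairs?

descent: ρ → (20,24,-37)  [lands on river]
river: ρ → (-37,50,7)
river: ρ → (7,48,-44)
river: ρ → (-44,40,11)
river: ρ → (11,48,-28)
river: ρ → (-28,8,31)
river: ρ → (31,54,-5)
river: ρ → (-5,56,20)
closes: descent 1, river 8
min |a| on river = 5

5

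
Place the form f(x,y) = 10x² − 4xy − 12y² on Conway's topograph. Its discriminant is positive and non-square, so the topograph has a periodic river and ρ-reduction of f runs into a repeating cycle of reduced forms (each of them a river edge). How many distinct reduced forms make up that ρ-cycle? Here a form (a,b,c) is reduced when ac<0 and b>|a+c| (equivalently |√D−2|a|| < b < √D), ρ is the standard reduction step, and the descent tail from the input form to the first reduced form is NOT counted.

D = 496, ⌊√D⌋ = 22
descent: ρ → (-12,4,10)  [lands on river]
river: ρ → (10,16,-6)
river: ρ → (-6,20,4)
river: ρ → (4,20,-6)
river: ρ → (-6,16,10)
river: ρ → (10,4,-12)
river: ρ → (-12,20,2)
river: ρ → (2,20,-12)
ρ-cycle length = 8 (tail of 1 descent step not counted)

8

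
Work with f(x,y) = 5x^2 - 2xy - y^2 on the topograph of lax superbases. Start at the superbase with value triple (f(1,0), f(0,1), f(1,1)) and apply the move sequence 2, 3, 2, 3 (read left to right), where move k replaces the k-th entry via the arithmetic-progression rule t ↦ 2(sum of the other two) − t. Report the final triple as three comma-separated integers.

start (5,-1,2) = (f(1,0),f(0,1),f(1,1))
replace slot 2: 2·(5+2) − (-1) = 15 → (5,15,2)
replace slot 3: 2·(5+15) − 2 = 38 → (5,15,38)
replace slot 2: 2·(5+38) − 15 = 71 → (5,71,38)
replace slot 3: 2·(5+71) − 38 = 114 → (5,71,114)

5,71,114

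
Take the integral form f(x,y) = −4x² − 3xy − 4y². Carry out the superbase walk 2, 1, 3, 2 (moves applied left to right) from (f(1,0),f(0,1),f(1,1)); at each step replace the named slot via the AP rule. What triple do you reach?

start (-4,-4,-11) = (f(1,0),f(0,1),f(1,1))
replace slot 2: 2·((-4)+(-11)) − (-4) = -26 → (-4,-26,-11)
replace slot 1: 2·((-26)+(-11)) − (-4) = -70 → (-70,-26,-11)
replace slot 3: 2·((-70)+(-26)) − (-11) = -181 → (-70,-26,-181)
replace slot 2: 2·((-70)+(-181)) − (-26) = -476 → (-70,-476,-181)

-70,-476,-181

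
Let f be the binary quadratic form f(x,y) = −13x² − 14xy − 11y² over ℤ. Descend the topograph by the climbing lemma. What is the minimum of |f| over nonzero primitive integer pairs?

translate: b→-12 (≡14 mod 26), so (13,14,11)→(13,-12,10)
flip: (13,-12,10)→(10,12,13)
translate: b→-8 (≡12 mod 20), so (10,12,13)→(10,-8,11)
reduced (well bottom): (10,-8,11) with a≤c, −a<b≤a
well minimum |f| = |-10| = 10 (negative-definite)

10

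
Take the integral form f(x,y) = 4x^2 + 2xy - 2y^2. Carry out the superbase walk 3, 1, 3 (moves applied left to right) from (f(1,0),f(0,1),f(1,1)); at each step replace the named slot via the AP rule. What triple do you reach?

start (4,-2,4) = (f(1,0),f(0,1),f(1,1))
replace slot 3: 2·(4+(-2)) − 4 = 0 → (4,-2,0)
replace slot 1: 2·((-2)+0) − 4 = -8 → (-8,-2,0)
replace slot 3: 2·((-8)+(-2)) − 0 = -20 → (-8,-2,-20)

-8,-2,-20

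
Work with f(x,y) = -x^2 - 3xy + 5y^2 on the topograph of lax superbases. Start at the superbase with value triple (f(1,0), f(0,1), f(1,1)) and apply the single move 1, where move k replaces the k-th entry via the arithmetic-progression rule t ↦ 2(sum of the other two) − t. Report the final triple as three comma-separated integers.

start (-1,5,1) = (f(1,0),f(0,1),f(1,1))
replace slot 1: 2·(5+1) − (-1) = 13 → (13,5,1)

13,5,1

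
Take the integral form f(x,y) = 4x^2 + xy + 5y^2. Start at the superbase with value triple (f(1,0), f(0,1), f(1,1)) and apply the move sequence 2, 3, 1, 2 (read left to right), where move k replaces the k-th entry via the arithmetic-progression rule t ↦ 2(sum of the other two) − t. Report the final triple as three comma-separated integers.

start (4,5,10) = (f(1,0),f(0,1),f(1,1))
replace slot 2: 2·(4+10) − 5 = 23 → (4,23,10)
replace slot 3: 2·(4+23) − 10 = 44 → (4,23,44)
replace slot 1: 2·(23+44) − 4 = 130 → (130,23,44)
replace slot 2: 2·(130+44) − 23 = 325 → (130,325,44)

130,325,44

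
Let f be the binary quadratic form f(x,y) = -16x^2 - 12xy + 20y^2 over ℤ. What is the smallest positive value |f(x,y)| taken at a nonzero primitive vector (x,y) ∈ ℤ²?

descent: ρ → (20,12,-16)  [lands on river]
river: ρ → (-16,20,16)
river: ρ → (16,12,-20)
river: ρ → (-20,28,8)
river: ρ → (8,36,-4)
river: ρ → (-4,36,8)
river: ρ → (8,28,-20)
river: ρ → (-20,12,16)
river: ρ → (16,20,-16)
river: ρ → (-16,12,20)
river: ρ → (20,28,-8)
river: ρ → (-8,36,4)
river: ρ → (4,36,-8)
river: ρ → (-8,28,20)
closes: descent 1, river 14
min |a| on river = 4

4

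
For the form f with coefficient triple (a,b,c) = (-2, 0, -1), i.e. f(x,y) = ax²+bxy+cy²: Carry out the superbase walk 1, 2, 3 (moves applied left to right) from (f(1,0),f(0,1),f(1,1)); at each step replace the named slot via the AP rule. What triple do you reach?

start (-2,-1,-3) = (f(1,0),f(0,1),f(1,1))
replace slot 1: 2·((-1)+(-3)) − (-2) = -6 → (-6,-1,-3)
replace slot 2: 2·((-6)+(-3)) − (-1) = -17 → (-6,-17,-3)
replace slot 3: 2·((-6)+(-17)) − (-3) = -43 → (-6,-17,-43)

-6,-17,-43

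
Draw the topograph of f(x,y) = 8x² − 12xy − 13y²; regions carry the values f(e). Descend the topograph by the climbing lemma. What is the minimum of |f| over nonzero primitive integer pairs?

descent: ρ → (-13,12,8)  [lands on river]
river: ρ → (8,20,-5)
river: ρ → (-5,20,8)
river: ρ → (8,12,-13)
river: ρ → (-13,14,7)
river: ρ → (7,14,-13)
closes: descent 1, river 6
min |a| on river = 5

5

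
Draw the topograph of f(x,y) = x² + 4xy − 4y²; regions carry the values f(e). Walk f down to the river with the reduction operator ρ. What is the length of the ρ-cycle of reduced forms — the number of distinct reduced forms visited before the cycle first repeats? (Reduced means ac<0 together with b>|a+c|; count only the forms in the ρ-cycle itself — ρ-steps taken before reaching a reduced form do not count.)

D = 32, ⌊√D⌋ = 5
river: ρ → (-4,4,1)
river: ρ → (1,4,-4)
ρ-cycle length = 2 (tail of 0 descent steps not counted)

2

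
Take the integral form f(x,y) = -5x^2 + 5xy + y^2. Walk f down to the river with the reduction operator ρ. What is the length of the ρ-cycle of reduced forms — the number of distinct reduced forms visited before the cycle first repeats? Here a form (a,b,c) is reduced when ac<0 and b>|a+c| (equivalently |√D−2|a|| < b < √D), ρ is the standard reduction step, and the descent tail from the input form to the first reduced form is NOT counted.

D = 45, ⌊√D⌋ = 6
river: ρ → (1,5,-5)
river: ρ → (-5,5,1)
ρ-cycle length = 2 (tail of 0 descent steps not counted)

2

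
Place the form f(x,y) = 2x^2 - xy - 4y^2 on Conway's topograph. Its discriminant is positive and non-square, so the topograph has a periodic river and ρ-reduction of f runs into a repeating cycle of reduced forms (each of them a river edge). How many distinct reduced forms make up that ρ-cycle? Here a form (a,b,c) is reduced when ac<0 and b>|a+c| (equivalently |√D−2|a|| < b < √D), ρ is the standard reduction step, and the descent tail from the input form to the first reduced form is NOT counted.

D = 33, ⌊√D⌋ = 5
descent: ρ → (-4,1,2)
descent: ρ → (2,3,-3)  [lands on river]
river: ρ → (-3,3,2)
river: ρ → (2,5,-1)
river: ρ → (-1,5,2)
ρ-cycle length = 4 (tail of 2 descent steps not counted)

4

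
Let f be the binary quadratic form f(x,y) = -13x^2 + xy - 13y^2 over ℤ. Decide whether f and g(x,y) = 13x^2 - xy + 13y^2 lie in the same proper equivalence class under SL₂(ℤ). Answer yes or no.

D₁ = -675, D₂ = -675
f is negative-definite; reduce −f:
−f: flip: (13,-1,13)→(13,1,13)
−f: reduced (well bottom): (13,1,13) with a≤c, −a<b≤a
flip sign back: reduced form of f is (-13,-1,-13)
g: flip: (13,-1,13)→(13,1,13)
g: reduced (well bottom): (13,1,13) with a≤c, −a<b≤a
reduced forms (-13, -1, -13) vs (13, 1, 13) ⇒ inequivalent

no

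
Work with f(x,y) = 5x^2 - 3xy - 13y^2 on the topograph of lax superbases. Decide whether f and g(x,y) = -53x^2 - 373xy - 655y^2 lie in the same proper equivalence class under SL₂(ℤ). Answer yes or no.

D₁ = 269, D₂ = 269
river cycle of f (length 10): (5, 7, -11), (-11, 15, 1), (1, 15, -11), (-11, 7, 5), (5, 13, -5), (-5, 7, 11), (11, 15, -1), (-1, 15, 11), (11, 7, -5), (-5, 13, 5)
river cycle of g (length 10): (-11, 15, 1), (1, 15, -11), (-11, 7, 5), (5, 13, -5), (-5, 7, 11), (11, 15, -1), (-1, 15, 11), (11, 7, -5), (-5, 13, 5), (5, 7, -11)
cycles coincide ⇒ equivalent

yes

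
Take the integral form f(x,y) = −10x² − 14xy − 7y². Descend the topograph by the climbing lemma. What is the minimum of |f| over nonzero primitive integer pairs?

translate: b→-6 (≡14 mod 20), so (10,14,7)→(10,-6,3)
flip: (10,-6,3)→(3,6,10)
translate: b→0 (≡6 mod 6), so (3,6,10)→(3,0,7)
reduced (well bottom): (3,0,7) with a≤c, −a<b≤a
well minimum |f| = |-3| = 3 (negative-definite)

3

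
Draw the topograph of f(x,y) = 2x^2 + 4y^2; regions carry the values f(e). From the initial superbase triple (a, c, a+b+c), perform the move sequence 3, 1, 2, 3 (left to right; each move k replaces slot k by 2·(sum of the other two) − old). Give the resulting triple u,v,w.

start (2,4,6) = (f(1,0),f(0,1),f(1,1))
replace slot 3: 2·(2+4) − 6 = 6 → (2,4,6)
replace slot 1: 2·(4+6) − 2 = 18 → (18,4,6)
replace slot 2: 2·(18+6) − 4 = 44 → (18,44,6)
replace slot 3: 2·(18+44) − 6 = 118 → (18,44,118)

18,44,118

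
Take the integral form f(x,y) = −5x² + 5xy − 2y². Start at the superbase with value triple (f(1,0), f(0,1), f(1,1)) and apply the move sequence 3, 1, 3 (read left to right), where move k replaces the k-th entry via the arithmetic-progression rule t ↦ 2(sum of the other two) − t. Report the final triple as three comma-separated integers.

start (-5,-2,-2) = (f(1,0),f(0,1),f(1,1))
replace slot 3: 2·((-5)+(-2)) − (-2) = -12 → (-5,-2,-12)
replace slot 1: 2·((-2)+(-12)) − (-5) = -23 → (-23,-2,-12)
replace slot 3: 2·((-23)+(-2)) − (-12) = -38 → (-23,-2,-38)

-23,-2,-38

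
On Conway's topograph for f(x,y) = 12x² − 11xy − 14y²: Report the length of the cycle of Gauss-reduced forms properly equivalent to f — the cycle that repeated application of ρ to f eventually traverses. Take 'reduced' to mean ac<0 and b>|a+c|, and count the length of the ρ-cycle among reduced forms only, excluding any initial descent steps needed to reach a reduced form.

D = 793, ⌊√D⌋ = 28
descent: ρ → (-14,11,12)  [lands on river]
river: ρ → (12,13,-13)
river: ρ → (-13,13,12)
river: ρ → (12,11,-14)
river: ρ → (-14,17,9)
river: ρ → (9,19,-12)
river: ρ → (-12,5,16)
river: ρ → (16,27,-1)
river: ρ → (-1,27,16)
river: ρ → (16,5,-12)
river: ρ → (-12,19,9)
river: ρ → (9,17,-14)
ρ-cycle length = 12 (tail of 1 descent step not counted)

12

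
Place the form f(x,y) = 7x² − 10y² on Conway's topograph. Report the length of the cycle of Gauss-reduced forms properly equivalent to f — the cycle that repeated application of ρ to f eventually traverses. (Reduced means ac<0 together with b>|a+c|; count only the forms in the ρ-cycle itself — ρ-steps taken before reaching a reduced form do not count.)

D = 280, ⌊√D⌋ = 16
descent: ρ → (-10,0,7)
descent: ρ → (7,14,-3)  [lands on river]
river: ρ → (-3,16,2)
river: ρ → (2,16,-3)
river: ρ → (-3,14,7)
ρ-cycle length = 4 (tail of 2 descent steps not counted)

4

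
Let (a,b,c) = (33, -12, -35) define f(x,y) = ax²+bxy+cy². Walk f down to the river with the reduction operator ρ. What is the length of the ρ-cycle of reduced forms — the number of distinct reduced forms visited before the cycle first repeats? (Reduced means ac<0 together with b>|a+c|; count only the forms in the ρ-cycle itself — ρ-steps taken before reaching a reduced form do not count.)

D = 4764, ⌊√D⌋ = 69
descent: ρ → (-35,12,33)  [lands on river]
river: ρ → (33,54,-14)
river: ρ → (-14,58,25)
river: ρ → (25,42,-30)
river: ρ → (-30,18,37)
river: ρ → (37,56,-11)
river: ρ → (-11,54,42)
river: ρ → (42,30,-23)
river: ρ → (-23,62,10)
river: ρ → (10,58,-35)
ρ-cycle length = 10 (tail of 1 descent step not counted)

10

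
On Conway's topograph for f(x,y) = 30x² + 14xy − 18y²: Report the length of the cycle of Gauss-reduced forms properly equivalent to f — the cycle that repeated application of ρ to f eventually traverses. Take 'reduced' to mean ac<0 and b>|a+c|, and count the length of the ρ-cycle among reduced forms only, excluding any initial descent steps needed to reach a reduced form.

D = 2356, ⌊√D⌋ = 48
river: ρ → (-18,22,26)
river: ρ → (26,30,-14)
river: ρ → (-14,26,30)
river: ρ → (30,34,-10)
river: ρ → (-10,46,6)
river: ρ → (6,38,-38)
river: ρ → (-38,38,6)
river: ρ → (6,46,-10)
river: ρ → (-10,34,30)
river: ρ → (30,26,-14)
river: ρ → (-14,30,26)
river: ρ → (26,22,-18)
river: ρ → (-18,14,30)
river: ρ → (30,46,-2)
river: ρ → (-2,46,30)
river: ρ → (30,14,-18)
ρ-cycle length = 16 (tail of 0 descent steps not counted)

16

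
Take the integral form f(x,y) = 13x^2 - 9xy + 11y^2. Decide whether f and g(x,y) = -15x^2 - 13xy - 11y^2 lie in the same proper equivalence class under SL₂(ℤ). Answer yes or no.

D₁ = -491, D₂ = -491
f: flip: (13,-9,11)→(11,9,13)
f: reduced (well bottom): (11,9,13) with a≤c, −a<b≤a
g is negative-definite; reduce −g:
−g: flip: (15,13,11)→(11,-13,15)
−g: translate: b→9 (≡-13 mod 22), so (11,-13,15)→(11,9,13)
−g: reduced (well bottom): (11,9,13) with a≤c, −a<b≤a
flip sign back: reduced form of g is (-11,-9,-13)
reduced forms (11, 9, 13) vs (-11, -9, -13) ⇒ inequivalent

no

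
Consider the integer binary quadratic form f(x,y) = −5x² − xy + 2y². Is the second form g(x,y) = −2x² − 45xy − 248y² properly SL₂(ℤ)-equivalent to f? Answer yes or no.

D₁ = 41, D₂ = 41
river cycle of f (length 10): (2, 5, -2), (-2, 3, 4), (4, 5, -1), (-1, 5, 4), (4, 3, -2), (-2, 5, 2), (2, 3, -4), (-4, 5, 1), (1, 5, -4), (-4, 3, 2)
river cycle of g (length 10): (-2, 3, 4), (4, 5, -1), (-1, 5, 4), (4, 3, -2), (-2, 5, 2), (2, 3, -4), (-4, 5, 1), (1, 5, -4), (-4, 3, 2), (2, 5, -2)
cycles coincide ⇒ equivalent

yes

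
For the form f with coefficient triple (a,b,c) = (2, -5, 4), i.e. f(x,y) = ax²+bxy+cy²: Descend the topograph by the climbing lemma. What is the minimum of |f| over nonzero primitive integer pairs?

translate: b→-1 (≡-5 mod 4), so (2,-5,4)→(2,-1,1)
flip: (2,-1,1)→(1,1,2)
reduced (well bottom): (1,1,2) with a≤c, −a<b≤a
well minimum = a = 1

1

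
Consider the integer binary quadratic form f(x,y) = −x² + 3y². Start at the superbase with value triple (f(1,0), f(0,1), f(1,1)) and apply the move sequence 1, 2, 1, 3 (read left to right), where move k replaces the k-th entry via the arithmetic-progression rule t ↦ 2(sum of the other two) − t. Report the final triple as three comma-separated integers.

start (-1,3,2) = (f(1,0),f(0,1),f(1,1))
replace slot 1: 2·(3+2) − (-1) = 11 → (11,3,2)
replace slot 2: 2·(11+2) − 3 = 23 → (11,23,2)
replace slot 1: 2·(23+2) − 11 = 39 → (39,23,2)
replace slot 3: 2·(39+23) − 2 = 122 → (39,23,122)

39,23,122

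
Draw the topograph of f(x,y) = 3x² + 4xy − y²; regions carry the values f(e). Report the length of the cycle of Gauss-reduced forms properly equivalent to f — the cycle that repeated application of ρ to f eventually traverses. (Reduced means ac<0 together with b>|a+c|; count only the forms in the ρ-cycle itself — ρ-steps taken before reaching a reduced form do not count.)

D = 28, ⌊√D⌋ = 5
river: ρ → (-1,4,3)
river: ρ → (3,2,-2)
river: ρ → (-2,2,3)
river: ρ → (3,4,-1)
ρ-cycle length = 4 (tail of 0 descent steps not counted)

4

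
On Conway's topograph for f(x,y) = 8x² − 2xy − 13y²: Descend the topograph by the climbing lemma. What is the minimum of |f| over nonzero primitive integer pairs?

descent: ρ → (-13,2,8)
descent: ρ → (8,14,-7)  [lands on river]
river: ρ → (-7,14,8)
river: ρ → (8,18,-3)
river: ρ → (-3,18,8)
closes: descent 2, river 4
min |a| on river = 3

3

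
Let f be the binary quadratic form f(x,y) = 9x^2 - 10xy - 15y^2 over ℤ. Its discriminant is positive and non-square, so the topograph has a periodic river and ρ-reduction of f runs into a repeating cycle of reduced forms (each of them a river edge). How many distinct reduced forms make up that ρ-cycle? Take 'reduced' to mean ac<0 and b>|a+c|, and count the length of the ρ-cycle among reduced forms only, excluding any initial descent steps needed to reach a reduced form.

D = 640, ⌊√D⌋ = 25
descent: ρ → (-15,10,9)  [lands on river]
river: ρ → (9,8,-16)
river: ρ → (-16,24,1)
river: ρ → (1,24,-16)
river: ρ → (-16,8,9)
river: ρ → (9,10,-15)
river: ρ → (-15,20,4)
river: ρ → (4,20,-15)
ρ-cycle length = 8 (tail of 1 descent step not counted)

8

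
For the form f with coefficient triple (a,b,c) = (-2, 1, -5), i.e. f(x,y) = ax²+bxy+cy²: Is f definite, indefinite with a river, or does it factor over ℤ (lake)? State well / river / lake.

D = b²−4ac = 1² − 4·(-2)·(-5) = -39
D < 0 ⇒ definite ⇒ every region one sign ⇒ single well

well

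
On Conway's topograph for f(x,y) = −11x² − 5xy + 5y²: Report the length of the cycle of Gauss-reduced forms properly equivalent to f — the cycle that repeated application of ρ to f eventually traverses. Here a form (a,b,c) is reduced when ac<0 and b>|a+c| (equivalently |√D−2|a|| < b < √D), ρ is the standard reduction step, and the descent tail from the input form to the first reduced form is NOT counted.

D = 245, ⌊√D⌋ = 15
descent: ρ → (5,15,-1)  [lands on river]
river: ρ → (-1,15,5)
ρ-cycle length = 2 (tail of 1 descent step not counted)

2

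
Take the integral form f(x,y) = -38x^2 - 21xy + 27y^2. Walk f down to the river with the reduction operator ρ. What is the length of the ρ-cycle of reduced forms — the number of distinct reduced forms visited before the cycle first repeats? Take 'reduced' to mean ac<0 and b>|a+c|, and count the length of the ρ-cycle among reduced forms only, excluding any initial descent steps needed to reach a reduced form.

D = 4545, ⌊√D⌋ = 67
descent: ρ → (27,21,-38)  [lands on river]
river: ρ → (-38,55,10)
river: ρ → (10,65,-8)
river: ρ → (-8,63,18)
river: ρ → (18,45,-35)
river: ρ → (-35,25,28)
river: ρ → (28,31,-32)
river: ρ → (-32,33,27)
ρ-cycle length = 8 (tail of 1 descent step not counted)

8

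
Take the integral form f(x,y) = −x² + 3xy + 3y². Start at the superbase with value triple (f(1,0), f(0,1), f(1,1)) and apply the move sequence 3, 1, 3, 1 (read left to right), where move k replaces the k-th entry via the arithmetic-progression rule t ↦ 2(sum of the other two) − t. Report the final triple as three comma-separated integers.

start (-1,3,5) = (f(1,0),f(0,1),f(1,1))
replace slot 3: 2·((-1)+3) − 5 = -1 → (-1,3,-1)
replace slot 1: 2·(3+(-1)) − (-1) = 5 → (5,3,-1)
replace slot 3: 2·(5+3) − (-1) = 17 → (5,3,17)
replace slot 1: 2·(3+17) − 5 = 35 → (35,3,17)

35,3,17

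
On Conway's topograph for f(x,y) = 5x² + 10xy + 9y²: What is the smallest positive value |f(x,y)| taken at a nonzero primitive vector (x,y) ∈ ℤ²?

translate: b→0 (≡10 mod 10), so (5,10,9)→(5,0,4)
flip: (5,0,4)→(4,0,5)
reduced (well bottom): (4,0,5) with a≤c, −a<b≤a
well minimum = a = 4

4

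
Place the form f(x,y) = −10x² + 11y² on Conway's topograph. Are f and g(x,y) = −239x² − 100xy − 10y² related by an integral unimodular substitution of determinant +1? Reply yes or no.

D₁ = 440, D₂ = 440
river cycle of f (length 2): (-10, 20, 1), (1, 20, -10)
river cycle of g (length 2): (-10, 20, 1), (1, 20, -10)
cycles coincide ⇒ equivalent

yes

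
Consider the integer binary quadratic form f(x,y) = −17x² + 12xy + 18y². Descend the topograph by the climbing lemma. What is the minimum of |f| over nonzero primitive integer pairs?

river: ρ → (18,24,-11)
river: ρ → (-11,20,22)
river: ρ → (22,24,-9)
river: ρ → (-9,30,13)
river: ρ → (13,22,-17)
river: ρ → (-17,12,18)
closes: descent 0, river 6
min |a| on river = 9

9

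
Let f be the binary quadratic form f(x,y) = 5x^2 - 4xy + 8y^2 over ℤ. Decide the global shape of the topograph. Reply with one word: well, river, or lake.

D = b²−4ac = (-4)² − 4·5·8 = -144
D < 0 ⇒ definite ⇒ every region one sign ⇒ single well

well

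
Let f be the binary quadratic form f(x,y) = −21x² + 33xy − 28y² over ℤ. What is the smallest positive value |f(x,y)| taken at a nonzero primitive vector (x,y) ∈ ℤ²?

translate: b→9 (≡-33 mod 42), so (21,-33,28)→(21,9,16)
flip: (21,9,16)→(16,-9,21)
reduced (well bottom): (16,-9,21) with a≤c, −a<b≤a
well minimum |f| = |-16| = 16 (negative-definite)

16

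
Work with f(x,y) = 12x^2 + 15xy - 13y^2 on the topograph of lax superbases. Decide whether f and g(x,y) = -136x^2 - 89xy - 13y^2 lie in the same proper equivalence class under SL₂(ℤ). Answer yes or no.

D₁ = 849, D₂ = 849
river cycle of f (length 34): (-13, 11, 14), (14, 17, -10), (-10, 23, 8), (8, 25, -7), (-7, 17, 20), (20, 23, -4), (-4, 25, 14), (14, 3, -15), (-15, 27, 2), (2, 29, -1), … (24 more)
river cycle of g (length 34): (-13, 11, 14), (14, 17, -10), (-10, 23, 8), (8, 25, -7), (-7, 17, 20), (20, 23, -4), (-4, 25, 14), (14, 3, -15), (-15, 27, 2), (2, 29, -1), … (24 more)
cycles coincide ⇒ equivalent

yes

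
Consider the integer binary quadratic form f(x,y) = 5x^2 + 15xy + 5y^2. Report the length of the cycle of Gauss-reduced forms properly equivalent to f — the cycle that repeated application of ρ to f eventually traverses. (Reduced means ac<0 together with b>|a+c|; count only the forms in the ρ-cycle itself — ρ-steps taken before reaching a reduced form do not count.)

D = 125, ⌊√D⌋ = 11
descent: ρ → (5,5,-5)  [lands on river]
river: ρ → (-5,5,5)
ρ-cycle length = 2 (tail of 1 descent step not counted)

2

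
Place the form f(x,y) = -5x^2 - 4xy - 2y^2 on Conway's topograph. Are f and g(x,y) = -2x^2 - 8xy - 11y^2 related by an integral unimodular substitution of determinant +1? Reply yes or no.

D₁ = -24, D₂ = -24
f is negative-definite; reduce −f:
−f: flip: (5,4,2)→(2,-4,5)
−f: translate: b→0 (≡-4 mod 4), so (2,-4,5)→(2,0,3)
−f: reduced (well bottom): (2,0,3) with a≤c, −a<b≤a
flip sign back: reduced form of f is (-2,0,-3)
g is negative-definite; reduce −g:
−g: translate: b→0 (≡8 mod 4), so (2,8,11)→(2,0,3)
−g: reduced (well bottom): (2,0,3) with a≤c, −a<b≤a
flip sign back: reduced form of g is (-2,0,-3)
reduced forms (-2, 0, -3) vs (-2, 0, -3) ⇒ equivalent

yes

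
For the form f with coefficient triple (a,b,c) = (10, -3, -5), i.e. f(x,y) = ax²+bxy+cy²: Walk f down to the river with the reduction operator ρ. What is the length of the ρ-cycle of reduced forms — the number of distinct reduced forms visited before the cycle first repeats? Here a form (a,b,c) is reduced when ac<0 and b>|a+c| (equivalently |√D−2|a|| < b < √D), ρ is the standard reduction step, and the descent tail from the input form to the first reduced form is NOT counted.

D = 209, ⌊√D⌋ = 14
descent: ρ → (-5,13,2)  [lands on river]
river: ρ → (2,11,-11)
river: ρ → (-11,11,2)
river: ρ → (2,13,-5)
river: ρ → (-5,7,8)
river: ρ → (8,9,-4)
river: ρ → (-4,7,10)
river: ρ → (10,13,-1)
river: ρ → (-1,13,10)
river: ρ → (10,7,-4)
river: ρ → (-4,9,8)
river: ρ → (8,7,-5)
ρ-cycle length = 12 (tail of 1 descent step not counted)

12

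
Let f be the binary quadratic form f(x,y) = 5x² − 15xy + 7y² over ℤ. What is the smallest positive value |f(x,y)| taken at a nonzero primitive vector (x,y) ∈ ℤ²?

descent: ρ → (7,1,-3)
descent: ρ → (-3,5,5)  [lands on river]
river: ρ → (5,5,-3)
river: ρ → (-3,7,3)
river: ρ → (3,5,-5)
river: ρ → (-5,5,3)
river: ρ → (3,7,-3)
closes: descent 2, river 6
min |a| on river = 3

3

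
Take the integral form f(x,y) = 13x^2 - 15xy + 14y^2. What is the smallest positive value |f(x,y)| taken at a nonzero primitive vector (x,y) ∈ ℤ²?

translate: b→11 (≡-15 mod 26), so (13,-15,14)→(13,11,12)
flip: (13,11,12)→(12,-11,13)
reduced (well bottom): (12,-11,13) with a≤c, −a<b≤a
well minimum = a = 12

12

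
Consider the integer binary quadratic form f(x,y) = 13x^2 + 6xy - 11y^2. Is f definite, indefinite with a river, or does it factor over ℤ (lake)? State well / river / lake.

D = b²−4ac = 6² − 4·13·(-11) = 608
D > 0 non-square ⇒ indefinite ⇒ periodic river

river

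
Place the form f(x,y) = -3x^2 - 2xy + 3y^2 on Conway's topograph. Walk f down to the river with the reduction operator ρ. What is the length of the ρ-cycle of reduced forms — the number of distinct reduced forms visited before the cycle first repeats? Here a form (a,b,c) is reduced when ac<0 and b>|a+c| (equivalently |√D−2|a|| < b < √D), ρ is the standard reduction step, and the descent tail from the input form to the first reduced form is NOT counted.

D = 40, ⌊√D⌋ = 6
descent: ρ → (3,2,-3)  [lands on river]
river: ρ → (-3,4,2)
river: ρ → (2,4,-3)
river: ρ → (-3,2,3)
river: ρ → (3,4,-2)
river: ρ → (-2,4,3)
ρ-cycle length = 6 (tail of 1 descent step not counted)

6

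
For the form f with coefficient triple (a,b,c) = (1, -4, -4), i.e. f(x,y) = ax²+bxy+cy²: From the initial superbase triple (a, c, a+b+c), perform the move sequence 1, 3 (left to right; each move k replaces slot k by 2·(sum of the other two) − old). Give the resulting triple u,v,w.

start (1,-4,-7) = (f(1,0),f(0,1),f(1,1))
replace slot 1: 2·((-4)+(-7)) − 1 = -23 → (-23,-4,-7)
replace slot 3: 2·((-23)+(-4)) − (-7) = -47 → (-23,-4,-47)

-23,-4,-47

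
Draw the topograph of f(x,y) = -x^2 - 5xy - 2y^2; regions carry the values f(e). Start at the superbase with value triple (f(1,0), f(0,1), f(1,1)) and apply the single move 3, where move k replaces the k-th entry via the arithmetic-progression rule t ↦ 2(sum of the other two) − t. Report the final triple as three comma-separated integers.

start (-1,-2,-8) = (f(1,0),f(0,1),f(1,1))
replace slot 3: 2·((-1)+(-2)) − (-8) = 2 → (-1,-2,2)

-1,-2,2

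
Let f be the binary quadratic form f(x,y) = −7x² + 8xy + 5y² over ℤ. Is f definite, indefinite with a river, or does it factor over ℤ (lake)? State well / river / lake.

D = b²−4ac = 8² − 4·(-7)·5 = 204
D > 0 non-square ⇒ indefinite ⇒ periodic river

river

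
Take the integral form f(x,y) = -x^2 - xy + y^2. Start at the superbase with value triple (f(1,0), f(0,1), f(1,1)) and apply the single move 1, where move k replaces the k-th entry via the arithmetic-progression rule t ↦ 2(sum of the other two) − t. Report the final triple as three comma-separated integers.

start (-1,1,-1) = (f(1,0),f(0,1),f(1,1))
replace slot 1: 2·(1+(-1)) − (-1) = 1 → (1,1,-1)

1,1,-1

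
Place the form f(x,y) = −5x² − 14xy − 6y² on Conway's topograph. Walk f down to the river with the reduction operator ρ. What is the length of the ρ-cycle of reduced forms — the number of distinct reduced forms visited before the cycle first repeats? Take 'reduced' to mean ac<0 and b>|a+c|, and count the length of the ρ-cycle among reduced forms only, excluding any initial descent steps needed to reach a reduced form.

D = 76, ⌊√D⌋ = 8
descent: ρ → (-6,2,3)
descent: ρ → (3,4,-5)  [lands on river]
river: ρ → (-5,6,2)
river: ρ → (2,6,-5)
river: ρ → (-5,4,3)
river: ρ → (3,8,-1)
river: ρ → (-1,8,3)
ρ-cycle length = 6 (tail of 2 descent steps not counted)

6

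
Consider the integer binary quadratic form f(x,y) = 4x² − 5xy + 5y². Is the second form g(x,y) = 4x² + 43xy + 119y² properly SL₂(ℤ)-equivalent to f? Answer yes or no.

D₁ = -55, D₂ = -55
f: translate: b→3 (≡-5 mod 8), so (4,-5,5)→(4,3,4)
f: reduced (well bottom): (4,3,4) with a≤c, −a<b≤a
g: translate: b→3 (≡43 mod 8), so (4,43,119)→(4,3,4)
g: reduced (well bottom): (4,3,4) with a≤c, −a<b≤a
reduced forms (4, 3, 4) vs (4, 3, 4) ⇒ equivalent

yes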